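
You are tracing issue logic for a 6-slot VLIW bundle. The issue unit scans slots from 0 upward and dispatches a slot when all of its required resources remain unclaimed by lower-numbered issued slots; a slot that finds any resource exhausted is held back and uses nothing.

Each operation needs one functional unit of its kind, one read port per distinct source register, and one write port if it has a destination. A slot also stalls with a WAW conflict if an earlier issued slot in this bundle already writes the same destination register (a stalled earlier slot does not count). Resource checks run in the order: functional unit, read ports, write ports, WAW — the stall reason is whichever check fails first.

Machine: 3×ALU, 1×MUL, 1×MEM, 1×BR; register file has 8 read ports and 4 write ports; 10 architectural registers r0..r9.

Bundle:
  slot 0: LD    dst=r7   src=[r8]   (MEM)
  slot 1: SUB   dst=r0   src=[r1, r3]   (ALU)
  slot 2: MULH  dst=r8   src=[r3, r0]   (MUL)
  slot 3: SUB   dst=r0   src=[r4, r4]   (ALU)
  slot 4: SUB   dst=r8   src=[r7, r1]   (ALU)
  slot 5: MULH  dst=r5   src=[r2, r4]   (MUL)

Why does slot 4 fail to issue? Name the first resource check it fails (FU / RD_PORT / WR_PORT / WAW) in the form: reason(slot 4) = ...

#0 MEM src=r8 dispatched  <A:3 Mu:1 Ld:0 B:1 rd:7 wr:3>
#1 ALU src=r1,r3 dispatched  <A:2 Mu:1 Ld:0 B:1 rd:5 wr:2>
#2 MUL src=r3,r0 dispatched  <A:2 Mu:0 Ld:0 B:1 rd:3 wr:1>
#3 ALU src=r4,r4 held:WAW  <A:2 Mu:0 Ld:0 B:1 rd:3 wr:1>
#4 ALU src=r7,r1 held:WAW  <A:2 Mu:0 Ld:0 B:1 rd:3 wr:1>
#5 MUL src=r2,r4 held:FU  <A:2 Mu:0 Ld:0 B:1 rd:3 wr:1>

reason(slot 4) = WAW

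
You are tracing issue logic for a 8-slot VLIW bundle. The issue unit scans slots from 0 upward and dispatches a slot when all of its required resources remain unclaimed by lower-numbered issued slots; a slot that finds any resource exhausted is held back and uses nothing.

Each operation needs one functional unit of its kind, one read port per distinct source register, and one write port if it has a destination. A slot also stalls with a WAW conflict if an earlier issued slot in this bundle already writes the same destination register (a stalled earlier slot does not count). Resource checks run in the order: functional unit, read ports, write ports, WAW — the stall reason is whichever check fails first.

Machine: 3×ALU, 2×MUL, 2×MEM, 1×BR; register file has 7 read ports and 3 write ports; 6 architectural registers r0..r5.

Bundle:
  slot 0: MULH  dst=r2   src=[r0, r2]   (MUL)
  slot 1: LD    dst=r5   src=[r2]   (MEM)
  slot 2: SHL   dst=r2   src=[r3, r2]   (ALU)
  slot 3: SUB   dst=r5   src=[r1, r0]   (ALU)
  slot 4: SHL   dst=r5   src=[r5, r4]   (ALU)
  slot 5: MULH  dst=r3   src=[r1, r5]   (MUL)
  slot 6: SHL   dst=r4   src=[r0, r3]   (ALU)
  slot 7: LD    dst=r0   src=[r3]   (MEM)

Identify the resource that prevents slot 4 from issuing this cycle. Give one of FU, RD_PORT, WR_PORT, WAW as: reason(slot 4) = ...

reason(slot 4) = WAW

(0) want 1×MUL +2rd +1wr — yes → AL3|MU1|ME2|BR1|rd5|wr2
(1) want 1×MEM +1rd +1wr — yes → AL3|MU1|ME1|BR1|rd4|wr1
(2) want 1×ALU +2rd +1wr — WAW → AL3|MU1|ME1|BR1|rd4|wr1
(3) want 1×ALU +2rd +1wr — WAW → AL3|MU1|ME1|BR1|rd4|wr1
(4) want 1×ALU +2rd +1wr — WAW → AL3|MU1|ME1|BR1|rd4|wr1
(5) want 1×MUL +2rd +1wr — yes → AL3|MU0|ME1|BR1|rd2|wr0
(6) want 1×ALU +2rd +1wr — WR_PORT → AL3|MU0|ME1|BR1|rd2|wr0
(7) want 1×MEM +1rd +1wr — WR_PORT → AL3|MU0|ME1|BR1|rd2|wr0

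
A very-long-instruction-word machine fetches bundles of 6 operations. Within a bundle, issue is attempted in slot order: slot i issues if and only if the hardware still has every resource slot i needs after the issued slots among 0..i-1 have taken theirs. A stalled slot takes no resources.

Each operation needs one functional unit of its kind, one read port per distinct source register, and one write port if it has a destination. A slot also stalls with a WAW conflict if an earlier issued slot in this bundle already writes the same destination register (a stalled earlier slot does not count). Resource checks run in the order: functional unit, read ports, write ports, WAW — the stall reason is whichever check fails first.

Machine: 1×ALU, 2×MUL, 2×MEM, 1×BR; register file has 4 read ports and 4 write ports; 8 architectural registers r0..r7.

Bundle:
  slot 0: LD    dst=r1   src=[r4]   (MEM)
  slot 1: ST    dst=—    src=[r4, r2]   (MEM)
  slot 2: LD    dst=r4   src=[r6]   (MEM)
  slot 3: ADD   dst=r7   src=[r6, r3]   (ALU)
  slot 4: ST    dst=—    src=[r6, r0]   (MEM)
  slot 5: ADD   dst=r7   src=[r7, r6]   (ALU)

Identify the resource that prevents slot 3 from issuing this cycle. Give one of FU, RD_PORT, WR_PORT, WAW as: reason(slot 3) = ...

reason(slot 3) = RD_PORT

  0. MEM→r1 ⇒ go  {1A/2Mu/1Ld/1B | 3r 3w}
  1. MEM ⇒ go  {1A/2Mu/0Ld/1B | 1r 3w}
  2. MEM→r4 ⇒ no(FU)  {1A/2Mu/0Ld/1B | 1r 3w}
  3. ALU→r7 ⇒ no(RD_PORT)  {1A/2Mu/0Ld/1B | 1r 3w}
  4. MEM ⇒ no(FU)  {1A/2Mu/0Ld/1B | 1r 3w}
  5. ALU→r7 ⇒ no(RD_PORT)  {1A/2Mu/0Ld/1B | 1r 3w}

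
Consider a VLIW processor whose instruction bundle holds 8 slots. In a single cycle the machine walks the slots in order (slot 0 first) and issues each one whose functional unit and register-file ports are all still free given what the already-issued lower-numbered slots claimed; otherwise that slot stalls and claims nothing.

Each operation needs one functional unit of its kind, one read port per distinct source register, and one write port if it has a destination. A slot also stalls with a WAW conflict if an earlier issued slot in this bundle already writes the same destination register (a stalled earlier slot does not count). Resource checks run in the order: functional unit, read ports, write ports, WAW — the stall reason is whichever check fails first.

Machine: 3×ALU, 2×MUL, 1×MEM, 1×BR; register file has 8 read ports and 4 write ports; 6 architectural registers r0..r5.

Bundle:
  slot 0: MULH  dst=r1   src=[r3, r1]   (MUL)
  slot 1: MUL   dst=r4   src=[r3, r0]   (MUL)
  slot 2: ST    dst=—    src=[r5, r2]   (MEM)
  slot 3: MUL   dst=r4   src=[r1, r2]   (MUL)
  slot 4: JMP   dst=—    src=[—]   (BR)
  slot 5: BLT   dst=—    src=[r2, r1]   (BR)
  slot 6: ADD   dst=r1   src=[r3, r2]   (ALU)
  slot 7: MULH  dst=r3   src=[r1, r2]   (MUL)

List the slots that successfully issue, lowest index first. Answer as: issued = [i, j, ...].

issued = [0, 1, 2, 4]

(0) want 1×MUL +2rd +1wr — yes → AL3|MU1|ME1|BR1|rd6|wr3
(1) want 1×MUL +2rd +1wr — yes → AL3|MU0|ME1|BR1|rd4|wr2
(2) want 1×MEM +2rd +0wr — yes → AL3|MU0|ME0|BR1|rd2|wr2
(3) want 1×MUL +2rd +1wr — FU → AL3|MU0|ME0|BR1|rd2|wr2
(4) want 1×BR +0rd +0wr — yes → AL3|MU0|ME0|BR0|rd2|wr2
(5) want 1×BR +2rd +0wr — FU → AL3|MU0|ME0|BR0|rd2|wr2
(6) want 1×ALU +2rd +1wr — WAW → AL3|MU0|ME0|BR0|rd2|wr2
(7) want 1×MUL +2rd +1wr — FU → AL3|MU0|ME0|BR0|rd2|wr2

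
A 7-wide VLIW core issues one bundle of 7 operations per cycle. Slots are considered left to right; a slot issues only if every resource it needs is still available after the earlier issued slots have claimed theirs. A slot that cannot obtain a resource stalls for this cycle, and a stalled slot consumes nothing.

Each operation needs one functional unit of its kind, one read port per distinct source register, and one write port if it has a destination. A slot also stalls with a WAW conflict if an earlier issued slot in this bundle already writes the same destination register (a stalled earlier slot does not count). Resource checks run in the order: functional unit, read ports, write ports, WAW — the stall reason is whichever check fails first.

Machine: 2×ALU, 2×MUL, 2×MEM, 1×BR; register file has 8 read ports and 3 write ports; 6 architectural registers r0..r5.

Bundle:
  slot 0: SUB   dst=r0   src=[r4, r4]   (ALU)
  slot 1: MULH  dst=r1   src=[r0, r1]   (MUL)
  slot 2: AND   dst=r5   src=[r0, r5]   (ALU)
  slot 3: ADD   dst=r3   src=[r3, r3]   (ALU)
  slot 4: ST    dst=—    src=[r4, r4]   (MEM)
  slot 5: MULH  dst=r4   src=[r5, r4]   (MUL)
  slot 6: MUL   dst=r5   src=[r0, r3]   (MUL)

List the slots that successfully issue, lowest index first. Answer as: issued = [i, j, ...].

#0 ALU src=r4,r4 dispatched  <A:1 Mu:2 Ld:2 B:1 rd:7 wr:2>
#1 MUL src=r0,r1 dispatched  <A:1 Mu:1 Ld:2 B:1 rd:5 wr:1>
#2 ALU src=r0,r5 dispatched  <A:0 Mu:1 Ld:2 B:1 rd:3 wr:0>
#3 ALU src=r3,r3 held:FU  <A:0 Mu:1 Ld:2 B:1 rd:3 wr:0>
#4 MEM src=r4,r4 dispatched  <A:0 Mu:1 Ld:1 B:1 rd:2 wr:0>
#5 MUL src=r5,r4 held:WR_PORT  <A:0 Mu:1 Ld:1 B:1 rd:2 wr:0>
#6 MUL src=r0,r3 held:WR_PORT  <A:0 Mu:1 Ld:1 B:1 rd:2 wr:0>

issued = [0, 1, 2, 4]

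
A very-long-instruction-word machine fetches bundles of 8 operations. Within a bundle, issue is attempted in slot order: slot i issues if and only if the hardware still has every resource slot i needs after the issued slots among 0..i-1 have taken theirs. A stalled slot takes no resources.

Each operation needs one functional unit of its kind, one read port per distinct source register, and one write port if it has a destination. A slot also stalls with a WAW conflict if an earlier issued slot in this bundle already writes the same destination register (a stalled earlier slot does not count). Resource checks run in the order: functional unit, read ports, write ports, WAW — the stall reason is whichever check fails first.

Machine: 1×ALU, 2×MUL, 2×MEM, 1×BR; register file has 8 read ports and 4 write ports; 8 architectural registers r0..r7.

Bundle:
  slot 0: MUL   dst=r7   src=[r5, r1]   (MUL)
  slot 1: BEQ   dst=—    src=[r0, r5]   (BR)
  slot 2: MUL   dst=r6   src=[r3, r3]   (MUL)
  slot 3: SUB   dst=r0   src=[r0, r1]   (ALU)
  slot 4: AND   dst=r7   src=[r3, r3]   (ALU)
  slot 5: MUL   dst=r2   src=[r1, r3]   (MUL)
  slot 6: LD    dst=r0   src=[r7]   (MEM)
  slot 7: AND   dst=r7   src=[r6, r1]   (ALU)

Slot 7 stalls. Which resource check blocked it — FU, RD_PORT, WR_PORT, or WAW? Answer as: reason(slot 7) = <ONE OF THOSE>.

(0) want 1×MUL +2rd +1wr — yes → AL1|MU1|ME2|BR1|rd6|wr3
(1) want 1×BR +2rd +0wr — yes → AL1|MU1|ME2|BR0|rd4|wr3
(2) want 1×MUL +1rd +1wr — yes → AL1|MU0|ME2|BR0|rd3|wr2
(3) want 1×ALU +2rd +1wr — yes → AL0|MU0|ME2|BR0|rd1|wr1
(4) want 1×ALU +1rd +1wr — FU → AL0|MU0|ME2|BR0|rd1|wr1
(5) want 1×MUL +2rd +1wr — FU → AL0|MU0|ME2|BR0|rd1|wr1
(6) want 1×MEM +1rd +1wr — WAW → AL0|MU0|ME2|BR0|rd1|wr1
(7) want 1×ALU +2rd +1wr — FU → AL0|MU0|ME2|BR0|rd1|wr1

reason(slot 7) = FU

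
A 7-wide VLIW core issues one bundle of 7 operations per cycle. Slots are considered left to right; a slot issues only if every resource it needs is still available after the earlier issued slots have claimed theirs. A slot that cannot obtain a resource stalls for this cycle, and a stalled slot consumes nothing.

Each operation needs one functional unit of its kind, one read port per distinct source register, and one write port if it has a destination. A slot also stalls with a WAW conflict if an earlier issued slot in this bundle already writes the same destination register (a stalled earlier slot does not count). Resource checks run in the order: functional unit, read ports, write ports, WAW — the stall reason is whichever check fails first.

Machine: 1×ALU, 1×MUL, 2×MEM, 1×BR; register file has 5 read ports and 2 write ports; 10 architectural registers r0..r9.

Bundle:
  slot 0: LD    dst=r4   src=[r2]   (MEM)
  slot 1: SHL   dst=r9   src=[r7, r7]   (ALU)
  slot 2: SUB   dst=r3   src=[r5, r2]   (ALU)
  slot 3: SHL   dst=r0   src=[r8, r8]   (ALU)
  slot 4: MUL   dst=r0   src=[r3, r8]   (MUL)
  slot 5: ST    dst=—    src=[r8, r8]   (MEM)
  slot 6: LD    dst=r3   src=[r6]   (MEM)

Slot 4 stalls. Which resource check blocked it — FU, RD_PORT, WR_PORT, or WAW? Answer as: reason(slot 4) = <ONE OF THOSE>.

  0. MEM→r4 ⇒ go  {1A/1Mu/1Ld/1B | 4r 1w}
  1. ALU→r9 ⇒ go  {0A/1Mu/1Ld/1B | 3r 0w}
  2. ALU→r3 ⇒ no(FU)  {0A/1Mu/1Ld/1B | 3r 0w}
  3. ALU→r0 ⇒ no(FU)  {0A/1Mu/1Ld/1B | 3r 0w}
  4. MUL→r0 ⇒ no(WR_PORT)  {0A/1Mu/1Ld/1B | 3r 0w}
  5. MEM ⇒ go  {0A/1Mu/0Ld/1B | 2r 0w}
  6. MEM→r3 ⇒ no(FU)  {0A/1Mu/0Ld/1B | 2r 0w}

reason(slot 4) = WR_PORT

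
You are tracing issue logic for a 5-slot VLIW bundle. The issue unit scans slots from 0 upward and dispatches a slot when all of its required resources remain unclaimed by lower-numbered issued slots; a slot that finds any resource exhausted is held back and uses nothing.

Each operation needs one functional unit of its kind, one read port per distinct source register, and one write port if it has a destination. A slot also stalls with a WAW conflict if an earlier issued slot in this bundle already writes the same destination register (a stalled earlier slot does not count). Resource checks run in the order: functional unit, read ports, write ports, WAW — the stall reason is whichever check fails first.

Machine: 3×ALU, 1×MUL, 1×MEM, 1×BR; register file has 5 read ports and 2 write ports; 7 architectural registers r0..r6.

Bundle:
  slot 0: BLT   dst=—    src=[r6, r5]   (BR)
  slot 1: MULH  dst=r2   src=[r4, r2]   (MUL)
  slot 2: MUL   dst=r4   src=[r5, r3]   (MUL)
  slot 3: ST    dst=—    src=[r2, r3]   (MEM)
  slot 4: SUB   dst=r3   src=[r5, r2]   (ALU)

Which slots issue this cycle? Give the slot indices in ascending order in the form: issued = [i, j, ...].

issued = [0, 1]

[0] BR needs rd=2 wr=0: ok; after: ALU=3 MUL=1 MEM=1 BR=0, R=3, W=2
[1] MUL needs rd=2 wr=1: ok; after: ALU=3 MUL=0 MEM=1 BR=0, R=1, W=1
[2] MUL needs rd=2 wr=1: FU; after: ALU=3 MUL=0 MEM=1 BR=0, R=1, W=1
[3] MEM needs rd=2 wr=0: RD_PORT; after: ALU=3 MUL=0 MEM=1 BR=0, R=1, W=1
[4] ALU needs rd=2 wr=1: RD_PORT; after: ALU=3 MUL=0 MEM=1 BR=0, R=1, W=1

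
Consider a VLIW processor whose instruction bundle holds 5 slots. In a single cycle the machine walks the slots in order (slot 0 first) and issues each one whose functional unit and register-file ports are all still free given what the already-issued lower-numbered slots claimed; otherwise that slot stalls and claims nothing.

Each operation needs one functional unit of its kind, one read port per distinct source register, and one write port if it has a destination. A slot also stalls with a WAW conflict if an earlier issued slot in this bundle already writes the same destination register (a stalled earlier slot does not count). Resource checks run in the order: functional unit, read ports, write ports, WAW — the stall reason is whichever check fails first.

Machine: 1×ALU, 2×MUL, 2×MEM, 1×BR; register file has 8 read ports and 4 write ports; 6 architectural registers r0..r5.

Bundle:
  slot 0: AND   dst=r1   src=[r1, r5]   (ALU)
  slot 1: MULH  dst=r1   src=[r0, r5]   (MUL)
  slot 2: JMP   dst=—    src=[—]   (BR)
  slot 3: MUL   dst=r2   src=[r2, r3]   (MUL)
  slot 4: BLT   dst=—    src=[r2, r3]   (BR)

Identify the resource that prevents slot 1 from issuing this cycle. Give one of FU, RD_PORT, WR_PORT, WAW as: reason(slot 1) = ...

(0) want 1×ALU +2rd +1wr — yes → AL0|MU2|ME2|BR1|rd6|wr3
(1) want 1×MUL +2rd +1wr — WAW → AL0|MU2|ME2|BR1|rd6|wr3
(2) want 1×BR +0rd +0wr — yes → AL0|MU2|ME2|BR0|rd6|wr3
(3) want 1×MUL +2rd +1wr — yes → AL0|MU1|ME2|BR0|rd4|wr2
(4) want 1×BR +2rd +0wr — FU → AL0|MU1|ME2|BR0|rd4|wr2

reason(slot 1) = WAW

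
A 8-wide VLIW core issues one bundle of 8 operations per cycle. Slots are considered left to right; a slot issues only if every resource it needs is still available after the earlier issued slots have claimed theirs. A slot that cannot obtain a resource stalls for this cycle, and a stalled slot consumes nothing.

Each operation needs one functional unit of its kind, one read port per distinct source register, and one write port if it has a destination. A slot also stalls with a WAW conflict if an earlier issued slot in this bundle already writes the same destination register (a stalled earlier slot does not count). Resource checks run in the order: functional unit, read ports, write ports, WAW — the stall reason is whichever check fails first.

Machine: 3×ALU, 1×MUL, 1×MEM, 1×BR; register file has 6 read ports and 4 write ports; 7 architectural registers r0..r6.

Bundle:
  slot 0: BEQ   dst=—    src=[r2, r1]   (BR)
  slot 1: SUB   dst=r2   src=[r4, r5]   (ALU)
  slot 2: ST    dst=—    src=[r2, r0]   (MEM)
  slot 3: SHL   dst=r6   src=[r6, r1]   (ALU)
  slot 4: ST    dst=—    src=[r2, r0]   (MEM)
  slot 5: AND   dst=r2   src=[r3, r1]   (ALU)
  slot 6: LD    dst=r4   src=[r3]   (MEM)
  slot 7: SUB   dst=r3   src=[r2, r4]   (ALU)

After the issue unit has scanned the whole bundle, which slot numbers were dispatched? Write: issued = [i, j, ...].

slot 0 (BR): ISSUE — free A3,Mu1,Ld1,B0 rp4 wp4
slot 1 (ALU): ISSUE — free A2,Mu1,Ld1,B0 rp2 wp3
slot 2 (MEM): ISSUE — free A2,Mu1,Ld0,B0 rp0 wp3
slot 3 (ALU): stall RD_PORT — free A2,Mu1,Ld0,B0 rp0 wp3
slot 4 (MEM): stall FU — free A2,Mu1,Ld0,B0 rp0 wp3
slot 5 (ALU): stall RD_PORT — free A2,Mu1,Ld0,B0 rp0 wp3
slot 6 (MEM): stall FU — free A2,Mu1,Ld0,B0 rp0 wp3
slot 7 (ALU): stall RD_PORT — free A2,Mu1,Ld0,B0 rp0 wp3

issued = [0, 1, 2]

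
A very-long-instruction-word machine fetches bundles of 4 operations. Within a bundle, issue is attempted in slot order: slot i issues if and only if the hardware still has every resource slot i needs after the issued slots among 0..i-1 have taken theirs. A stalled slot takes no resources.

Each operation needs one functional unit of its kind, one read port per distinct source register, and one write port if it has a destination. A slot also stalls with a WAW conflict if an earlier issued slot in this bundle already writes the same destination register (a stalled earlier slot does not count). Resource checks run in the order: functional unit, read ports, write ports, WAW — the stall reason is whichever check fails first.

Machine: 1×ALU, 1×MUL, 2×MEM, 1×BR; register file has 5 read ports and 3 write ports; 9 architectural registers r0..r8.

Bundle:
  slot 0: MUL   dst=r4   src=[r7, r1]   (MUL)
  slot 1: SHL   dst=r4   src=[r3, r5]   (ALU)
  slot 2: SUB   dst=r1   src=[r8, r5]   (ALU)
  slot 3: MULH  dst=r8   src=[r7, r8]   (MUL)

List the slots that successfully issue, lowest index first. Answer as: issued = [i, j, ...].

slot 0 (MUL): ISSUE — free A1,Mu0,Ld2,B1 rp3 wp2
slot 1 (ALU): stall WAW — free A1,Mu0,Ld2,B1 rp3 wp2
slot 2 (ALU): ISSUE — free A0,Mu0,Ld2,B1 rp1 wp1
slot 3 (MUL): stall FU — free A0,Mu0,Ld2,B1 rp1 wp1

issued = [0, 2]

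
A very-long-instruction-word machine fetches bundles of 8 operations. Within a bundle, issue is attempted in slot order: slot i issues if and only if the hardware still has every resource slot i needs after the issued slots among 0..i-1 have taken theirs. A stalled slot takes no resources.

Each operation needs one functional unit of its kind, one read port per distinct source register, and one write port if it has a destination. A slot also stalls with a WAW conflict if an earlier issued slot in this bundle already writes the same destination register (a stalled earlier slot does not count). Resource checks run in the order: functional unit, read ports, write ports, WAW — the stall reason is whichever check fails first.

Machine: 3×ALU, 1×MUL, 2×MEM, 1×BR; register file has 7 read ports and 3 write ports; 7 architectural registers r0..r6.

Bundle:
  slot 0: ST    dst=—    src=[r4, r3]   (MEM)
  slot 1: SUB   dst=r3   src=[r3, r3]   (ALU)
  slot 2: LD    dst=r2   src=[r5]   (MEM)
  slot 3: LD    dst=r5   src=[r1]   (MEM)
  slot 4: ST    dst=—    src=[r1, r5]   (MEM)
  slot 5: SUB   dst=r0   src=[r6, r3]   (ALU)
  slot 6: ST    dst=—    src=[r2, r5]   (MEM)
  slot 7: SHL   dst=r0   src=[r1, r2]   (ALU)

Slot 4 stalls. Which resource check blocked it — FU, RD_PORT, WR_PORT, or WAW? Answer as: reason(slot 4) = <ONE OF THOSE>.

#0 MEM src=r4,r3 dispatched  <A:3 Mu:1 Ld:1 B:1 rd:5 wr:3>
#1 ALU src=r3,r3 dispatched  <A:2 Mu:1 Ld:1 B:1 rd:4 wr:2>
#2 MEM src=r5 dispatched  <A:2 Mu:1 Ld:0 B:1 rd:3 wr:1>
#3 MEM src=r1 held:FU  <A:2 Mu:1 Ld:0 B:1 rd:3 wr:1>
#4 MEM src=r1,r5 held:FU  <A:2 Mu:1 Ld:0 B:1 rd:3 wr:1>
#5 ALU src=r6,r3 dispatched  <A:1 Mu:1 Ld:0 B:1 rd:1 wr:0>
#6 MEM src=r2,r5 held:FU  <A:1 Mu:1 Ld:0 B:1 rd:1 wr:0>
#7 ALU src=r1,r2 held:RD_PORT  <A:1 Mu:1 Ld:0 B:1 rd:1 wr:0>

reason(slot 4) = FU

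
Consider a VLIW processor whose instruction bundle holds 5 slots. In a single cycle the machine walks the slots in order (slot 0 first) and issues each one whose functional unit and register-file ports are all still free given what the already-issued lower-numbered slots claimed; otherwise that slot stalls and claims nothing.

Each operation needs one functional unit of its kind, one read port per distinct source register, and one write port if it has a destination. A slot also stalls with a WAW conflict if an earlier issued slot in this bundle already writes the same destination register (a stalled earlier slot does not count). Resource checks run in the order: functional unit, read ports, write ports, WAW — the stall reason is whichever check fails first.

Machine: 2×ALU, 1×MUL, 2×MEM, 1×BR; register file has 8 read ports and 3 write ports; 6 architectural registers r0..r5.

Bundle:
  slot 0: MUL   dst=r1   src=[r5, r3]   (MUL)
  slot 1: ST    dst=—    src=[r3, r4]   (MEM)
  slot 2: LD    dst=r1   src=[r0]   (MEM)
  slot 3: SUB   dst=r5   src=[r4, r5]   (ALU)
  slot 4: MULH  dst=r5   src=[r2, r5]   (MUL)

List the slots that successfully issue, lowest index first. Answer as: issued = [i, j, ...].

#0 MUL src=r5,r3 dispatched  <A:2 Mu:0 Ld:2 B:1 rd:6 wr:2>
#1 MEM src=r3,r4 dispatched  <A:2 Mu:0 Ld:1 B:1 rd:4 wr:2>
#2 MEM src=r0 held:WAW  <A:2 Mu:0 Ld:1 B:1 rd:4 wr:2>
#3 ALU src=r4,r5 dispatched  <A:1 Mu:0 Ld:1 B:1 rd:2 wr:1>
#4 MUL src=r2,r5 held:FU  <A:1 Mu:0 Ld:1 B:1 rd:2 wr:1>

issued = [0, 1, 3]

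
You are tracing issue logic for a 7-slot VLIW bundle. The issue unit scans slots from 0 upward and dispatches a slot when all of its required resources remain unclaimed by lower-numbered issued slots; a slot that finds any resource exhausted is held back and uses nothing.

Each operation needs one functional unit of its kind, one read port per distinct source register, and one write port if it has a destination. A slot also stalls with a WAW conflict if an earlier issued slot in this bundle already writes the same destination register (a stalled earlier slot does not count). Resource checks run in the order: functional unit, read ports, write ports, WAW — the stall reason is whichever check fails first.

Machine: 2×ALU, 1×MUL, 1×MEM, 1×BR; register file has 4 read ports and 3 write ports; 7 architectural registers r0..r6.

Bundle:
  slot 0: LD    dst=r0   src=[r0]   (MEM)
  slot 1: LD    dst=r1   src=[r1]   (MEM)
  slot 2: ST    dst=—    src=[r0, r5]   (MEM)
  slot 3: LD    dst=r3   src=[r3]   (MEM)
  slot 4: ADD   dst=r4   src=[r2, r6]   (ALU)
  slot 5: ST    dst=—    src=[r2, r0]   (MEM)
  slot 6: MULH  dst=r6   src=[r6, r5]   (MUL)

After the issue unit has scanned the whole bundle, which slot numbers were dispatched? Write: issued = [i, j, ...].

issued = [0, 4]

  0. MEM→r0 ⇒ go  {2A/1Mu/0Ld/1B | 3r 2w}
  1. MEM→r1 ⇒ no(FU)  {2A/1Mu/0Ld/1B | 3r 2w}
  2. MEM ⇒ no(FU)  {2A/1Mu/0Ld/1B | 3r 2w}
  3. MEM→r3 ⇒ no(FU)  {2A/1Mu/0Ld/1B | 3r 2w}
  4. ALU→r4 ⇒ go  {1A/1Mu/0Ld/1B | 1r 1w}
  5. MEM ⇒ no(FU)  {1A/1Mu/0Ld/1B | 1r 1w}
  6. MUL→r6 ⇒ no(RD_PORT)  {1A/1Mu/0Ld/1B | 1r 1w}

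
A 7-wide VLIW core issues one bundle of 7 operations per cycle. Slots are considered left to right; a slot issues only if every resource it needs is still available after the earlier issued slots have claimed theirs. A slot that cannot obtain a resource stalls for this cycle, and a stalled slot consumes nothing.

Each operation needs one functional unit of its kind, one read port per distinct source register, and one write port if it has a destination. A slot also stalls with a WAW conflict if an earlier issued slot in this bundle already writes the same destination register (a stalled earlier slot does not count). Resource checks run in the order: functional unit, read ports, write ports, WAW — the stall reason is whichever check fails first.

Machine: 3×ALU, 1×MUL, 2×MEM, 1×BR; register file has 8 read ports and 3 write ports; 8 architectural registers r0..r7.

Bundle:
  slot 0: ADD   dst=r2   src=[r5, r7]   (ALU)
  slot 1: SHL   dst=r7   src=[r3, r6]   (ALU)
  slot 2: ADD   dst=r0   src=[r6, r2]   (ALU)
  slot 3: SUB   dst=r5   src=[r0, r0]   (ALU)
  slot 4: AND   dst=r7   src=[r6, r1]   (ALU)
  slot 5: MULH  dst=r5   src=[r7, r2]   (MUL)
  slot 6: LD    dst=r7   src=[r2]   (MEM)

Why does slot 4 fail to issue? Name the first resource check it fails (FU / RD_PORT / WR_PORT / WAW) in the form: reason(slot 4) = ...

(0) want 1×ALU +2rd +1wr — yes → AL2|MU1|ME2|BR1|rd6|wr2
(1) want 1×ALU +2rd +1wr — yes → AL1|MU1|ME2|BR1|rd4|wr1
(2) want 1×ALU +2rd +1wr — yes → AL0|MU1|ME2|BR1|rd2|wr0
(3) want 1×ALU +1rd +1wr — FU → AL0|MU1|ME2|BR1|rd2|wr0
(4) want 1×ALU +2rd +1wr — FU → AL0|MU1|ME2|BR1|rd2|wr0
(5) want 1×MUL +2rd +1wr — WR_PORT → AL0|MU1|ME2|BR1|rd2|wr0
(6) want 1×MEM +1rd +1wr — WR_PORT → AL0|MU1|ME2|BR1|rd2|wr0

reason(slot 4) = FU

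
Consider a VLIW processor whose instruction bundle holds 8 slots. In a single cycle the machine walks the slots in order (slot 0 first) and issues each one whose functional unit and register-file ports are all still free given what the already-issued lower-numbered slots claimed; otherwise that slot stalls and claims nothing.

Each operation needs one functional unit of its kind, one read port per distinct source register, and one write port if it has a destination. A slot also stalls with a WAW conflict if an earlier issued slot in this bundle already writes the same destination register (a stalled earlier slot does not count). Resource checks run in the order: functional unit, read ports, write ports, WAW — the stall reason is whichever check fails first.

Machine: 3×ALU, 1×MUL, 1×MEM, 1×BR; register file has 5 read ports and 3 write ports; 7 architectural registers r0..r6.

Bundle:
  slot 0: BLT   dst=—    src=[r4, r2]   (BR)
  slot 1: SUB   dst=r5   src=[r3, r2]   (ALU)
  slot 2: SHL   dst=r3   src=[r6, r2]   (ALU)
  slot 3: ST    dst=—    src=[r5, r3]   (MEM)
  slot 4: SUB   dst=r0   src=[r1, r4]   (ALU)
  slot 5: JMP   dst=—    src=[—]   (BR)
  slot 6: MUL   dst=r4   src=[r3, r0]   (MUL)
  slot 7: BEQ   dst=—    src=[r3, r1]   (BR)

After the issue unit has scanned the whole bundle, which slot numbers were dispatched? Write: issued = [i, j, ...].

issued = [0, 1]

slot 0 (BR): ISSUE — free A3,Mu1,Ld1,B0 rp3 wp3
slot 1 (ALU): ISSUE — free A2,Mu1,Ld1,B0 rp1 wp2
slot 2 (ALU): stall RD_PORT — free A2,Mu1,Ld1,B0 rp1 wp2
slot 3 (MEM): stall RD_PORT — free A2,Mu1,Ld1,B0 rp1 wp2
slot 4 (ALU): stall RD_PORT — free A2,Mu1,Ld1,B0 rp1 wp2
slot 5 (BR): stall FU — free A2,Mu1,Ld1,B0 rp1 wp2
slot 6 (MUL): stall RD_PORT — free A2,Mu1,Ld1,B0 rp1 wp2
slot 7 (BR): stall FU — free A2,Mu1,Ld1,B0 rp1 wp2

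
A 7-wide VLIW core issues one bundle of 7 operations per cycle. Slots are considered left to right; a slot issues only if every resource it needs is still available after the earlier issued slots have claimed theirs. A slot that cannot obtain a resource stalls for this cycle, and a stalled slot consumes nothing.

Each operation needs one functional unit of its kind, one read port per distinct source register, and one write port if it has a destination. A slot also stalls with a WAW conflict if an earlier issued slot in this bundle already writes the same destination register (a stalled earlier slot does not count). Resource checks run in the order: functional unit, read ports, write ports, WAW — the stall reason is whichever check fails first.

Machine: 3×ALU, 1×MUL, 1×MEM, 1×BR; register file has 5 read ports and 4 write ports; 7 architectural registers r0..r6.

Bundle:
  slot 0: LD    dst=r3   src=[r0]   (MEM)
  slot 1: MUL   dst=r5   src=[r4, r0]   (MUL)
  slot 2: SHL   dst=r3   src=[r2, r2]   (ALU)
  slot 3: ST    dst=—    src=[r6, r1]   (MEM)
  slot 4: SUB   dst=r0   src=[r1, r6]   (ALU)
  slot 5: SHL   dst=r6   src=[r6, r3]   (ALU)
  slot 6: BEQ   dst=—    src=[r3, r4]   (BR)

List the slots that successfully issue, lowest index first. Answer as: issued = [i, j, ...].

  0. MEM→r3 ⇒ go  {3A/1Mu/0Ld/1B | 4r 3w}
  1. MUL→r5 ⇒ go  {3A/0Mu/0Ld/1B | 2r 2w}
  2. ALU→r3 ⇒ no(WAW)  {3A/0Mu/0Ld/1B | 2r 2w}
  3. MEM ⇒ no(FU)  {3A/0Mu/0Ld/1B | 2r 2w}
  4. ALU→r0 ⇒ go  {2A/0Mu/0Ld/1B | 0r 1w}
  5. ALU→r6 ⇒ no(RD_PORT)  {2A/0Mu/0Ld/1B | 0r 1w}
  6. BR ⇒ no(RD_PORT)  {2A/0Mu/0Ld/1B | 0r 1w}

issued = [0, 1, 4]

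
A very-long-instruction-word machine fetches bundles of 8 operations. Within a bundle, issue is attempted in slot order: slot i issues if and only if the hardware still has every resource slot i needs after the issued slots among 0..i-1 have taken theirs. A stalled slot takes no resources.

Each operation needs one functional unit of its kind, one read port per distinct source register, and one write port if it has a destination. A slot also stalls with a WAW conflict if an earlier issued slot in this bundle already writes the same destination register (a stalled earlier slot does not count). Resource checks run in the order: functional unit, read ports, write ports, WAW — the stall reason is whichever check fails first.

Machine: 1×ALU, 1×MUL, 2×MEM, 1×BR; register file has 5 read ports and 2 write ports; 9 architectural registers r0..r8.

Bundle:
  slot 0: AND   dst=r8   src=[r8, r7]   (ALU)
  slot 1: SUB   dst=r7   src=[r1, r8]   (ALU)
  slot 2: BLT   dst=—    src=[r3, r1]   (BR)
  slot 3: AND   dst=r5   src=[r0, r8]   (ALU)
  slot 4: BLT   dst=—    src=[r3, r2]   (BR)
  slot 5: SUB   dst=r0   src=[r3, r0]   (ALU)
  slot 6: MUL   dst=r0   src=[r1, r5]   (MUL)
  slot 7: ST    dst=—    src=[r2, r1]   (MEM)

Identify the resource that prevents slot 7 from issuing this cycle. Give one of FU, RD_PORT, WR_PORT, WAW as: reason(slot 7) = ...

  0. ALU→r8 ⇒ go  {0A/1Mu/2Ld/1B | 3r 1w}
  1. ALU→r7 ⇒ no(FU)  {0A/1Mu/2Ld/1B | 3r 1w}
  2. BR ⇒ go  {0A/1Mu/2Ld/0B | 1r 1w}
  3. ALU→r5 ⇒ no(FU)  {0A/1Mu/2Ld/0B | 1r 1w}
  4. BR ⇒ no(FU)  {0A/1Mu/2Ld/0B | 1r 1w}
  5. ALU→r0 ⇒ no(FU)  {0A/1Mu/2Ld/0B | 1r 1w}
  6. MUL→r0 ⇒ no(RD_PORT)  {0A/1Mu/2Ld/0B | 1r 1w}
  7. MEM ⇒ no(RD_PORT)  {0A/1Mu/2Ld/0B | 1r 1w}

reason(slot 7) = RD_PORT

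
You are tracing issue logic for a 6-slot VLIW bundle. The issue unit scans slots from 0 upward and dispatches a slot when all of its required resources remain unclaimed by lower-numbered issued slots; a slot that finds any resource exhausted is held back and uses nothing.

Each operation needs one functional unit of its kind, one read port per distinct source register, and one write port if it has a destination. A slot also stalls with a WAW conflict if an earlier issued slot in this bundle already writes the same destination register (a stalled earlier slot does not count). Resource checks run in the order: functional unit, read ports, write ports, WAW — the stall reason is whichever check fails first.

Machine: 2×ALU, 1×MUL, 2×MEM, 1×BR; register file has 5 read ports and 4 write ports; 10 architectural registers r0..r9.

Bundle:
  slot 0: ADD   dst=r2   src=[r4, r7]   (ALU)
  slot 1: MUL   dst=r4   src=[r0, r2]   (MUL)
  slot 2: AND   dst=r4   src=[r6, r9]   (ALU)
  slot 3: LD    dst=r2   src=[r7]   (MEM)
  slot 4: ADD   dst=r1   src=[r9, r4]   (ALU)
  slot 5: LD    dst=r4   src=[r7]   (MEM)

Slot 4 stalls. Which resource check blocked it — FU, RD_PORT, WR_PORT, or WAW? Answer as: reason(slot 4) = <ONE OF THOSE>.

  0. ALU→r2 ⇒ go  {1A/1Mu/2Ld/1B | 3r 3w}
  1. MUL→r4 ⇒ go  {1A/0Mu/2Ld/1B | 1r 2w}
  2. ALU→r4 ⇒ no(RD_PORT)  {1A/0Mu/2Ld/1B | 1r 2w}
  3. MEM→r2 ⇒ no(WAW)  {1A/0Mu/2Ld/1B | 1r 2w}
  4. ALU→r1 ⇒ no(RD_PORT)  {1A/0Mu/2Ld/1B | 1r 2w}
  5. MEM→r4 ⇒ no(WAW)  {1A/0Mu/2Ld/1B | 1r 2w}

reason(slot 4) = RD_PORT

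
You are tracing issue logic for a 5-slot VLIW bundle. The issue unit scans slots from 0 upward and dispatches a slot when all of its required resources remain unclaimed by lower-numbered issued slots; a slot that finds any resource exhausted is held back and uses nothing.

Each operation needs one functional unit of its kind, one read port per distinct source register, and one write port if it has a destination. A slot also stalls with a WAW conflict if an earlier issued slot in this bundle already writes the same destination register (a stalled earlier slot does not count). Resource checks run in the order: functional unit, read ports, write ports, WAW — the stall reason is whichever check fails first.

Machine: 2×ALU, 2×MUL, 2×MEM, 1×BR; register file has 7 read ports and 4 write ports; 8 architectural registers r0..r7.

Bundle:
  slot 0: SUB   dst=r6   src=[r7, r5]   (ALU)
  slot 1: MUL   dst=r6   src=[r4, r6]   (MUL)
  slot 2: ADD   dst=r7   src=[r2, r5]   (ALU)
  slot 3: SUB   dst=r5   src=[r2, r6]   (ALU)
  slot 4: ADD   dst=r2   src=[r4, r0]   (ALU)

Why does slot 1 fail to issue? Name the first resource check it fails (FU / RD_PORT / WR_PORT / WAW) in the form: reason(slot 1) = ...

#0 ALU src=r7,r5 dispatched  <A:1 Mu:2 Ld:2 B:1 rd:5 wr:3>
#1 MUL src=r4,r6 held:WAW  <A:1 Mu:2 Ld:2 B:1 rd:5 wr:3>
#2 ALU src=r2,r5 dispatched  <A:0 Mu:2 Ld:2 B:1 rd:3 wr:2>
#3 ALU src=r2,r6 held:FU  <A:0 Mu:2 Ld:2 B:1 rd:3 wr:2>
#4 ALU src=r4,r0 held:FU  <A:0 Mu:2 Ld:2 B:1 rd:3 wr:2>

reason(slot 1) = WAW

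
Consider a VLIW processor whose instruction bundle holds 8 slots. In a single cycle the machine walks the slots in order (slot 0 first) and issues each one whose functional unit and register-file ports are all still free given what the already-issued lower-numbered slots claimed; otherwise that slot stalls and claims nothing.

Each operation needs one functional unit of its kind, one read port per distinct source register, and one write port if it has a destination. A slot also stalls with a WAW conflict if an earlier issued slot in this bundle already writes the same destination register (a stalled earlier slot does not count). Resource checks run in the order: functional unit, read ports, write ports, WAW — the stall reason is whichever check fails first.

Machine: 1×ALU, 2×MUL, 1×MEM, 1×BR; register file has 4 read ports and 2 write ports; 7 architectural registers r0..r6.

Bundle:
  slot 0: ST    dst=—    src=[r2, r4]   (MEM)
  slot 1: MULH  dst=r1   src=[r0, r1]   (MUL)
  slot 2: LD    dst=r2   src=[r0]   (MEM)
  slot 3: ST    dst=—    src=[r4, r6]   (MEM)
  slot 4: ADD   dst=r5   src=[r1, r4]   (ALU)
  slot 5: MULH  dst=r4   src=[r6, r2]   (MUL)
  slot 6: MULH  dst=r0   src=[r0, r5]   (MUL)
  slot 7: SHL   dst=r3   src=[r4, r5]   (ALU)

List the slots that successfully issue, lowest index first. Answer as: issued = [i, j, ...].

(0) want 1×MEM +2rd +0wr — yes → AL1|MU2|ME0|BR1|rd2|wr2
(1) want 1×MUL +2rd +1wr — yes → AL1|MU1|ME0|BR1|rd0|wr1
(2) want 1×MEM +1rd +1wr — FU → AL1|MU1|ME0|BR1|rd0|wr1
(3) want 1×MEM +2rd +0wr — FU → AL1|MU1|ME0|BR1|rd0|wr1
(4) want 1×ALU +2rd +1wr — RD_PORT → AL1|MU1|ME0|BR1|rd0|wr1
(5) want 1×MUL +2rd +1wr — RD_PORT → AL1|MU1|ME0|BR1|rd0|wr1
(6) want 1×MUL +2rd +1wr — RD_PORT → AL1|MU1|ME0|BR1|rd0|wr1
(7) want 1×ALU +2rd +1wr — RD_PORT → AL1|MU1|ME0|BR1|rd0|wr1

issued = [0, 1]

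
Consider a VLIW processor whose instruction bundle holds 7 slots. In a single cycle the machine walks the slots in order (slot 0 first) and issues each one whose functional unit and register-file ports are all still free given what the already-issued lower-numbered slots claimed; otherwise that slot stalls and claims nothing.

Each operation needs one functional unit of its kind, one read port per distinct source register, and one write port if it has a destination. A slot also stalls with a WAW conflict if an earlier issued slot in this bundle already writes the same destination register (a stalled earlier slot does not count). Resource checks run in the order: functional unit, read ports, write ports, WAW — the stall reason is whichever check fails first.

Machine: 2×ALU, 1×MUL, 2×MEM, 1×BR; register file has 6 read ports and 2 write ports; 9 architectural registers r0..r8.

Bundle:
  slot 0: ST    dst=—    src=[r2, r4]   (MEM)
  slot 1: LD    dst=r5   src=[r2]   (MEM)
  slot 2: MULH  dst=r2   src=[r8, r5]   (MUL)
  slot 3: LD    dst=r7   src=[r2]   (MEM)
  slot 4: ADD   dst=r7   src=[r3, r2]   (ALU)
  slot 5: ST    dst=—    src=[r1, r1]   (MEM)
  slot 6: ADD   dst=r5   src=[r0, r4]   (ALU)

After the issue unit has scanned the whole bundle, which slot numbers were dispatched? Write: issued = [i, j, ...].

issued = [0, 1, 2]

#0 MEM src=r2,r4 dispatched  <A:2 Mu:1 Ld:1 B:1 rd:4 wr:2>
#1 MEM src=r2 dispatched  <A:2 Mu:1 Ld:0 B:1 rd:3 wr:1>
#2 MUL src=r8,r5 dispatched  <A:2 Mu:0 Ld:0 B:1 rd:1 wr:0>
#3 MEM src=r2 held:FU  <A:2 Mu:0 Ld:0 B:1 rd:1 wr:0>
#4 ALU src=r3,r2 held:RD_PORT  <A:2 Mu:0 Ld:0 B:1 rd:1 wr:0>
#5 MEM src=r1,r1 held:FU  <A:2 Mu:0 Ld:0 B:1 rd:1 wr:0>
#6 ALU src=r0,r4 held:RD_PORT  <A:2 Mu:0 Ld:0 B:1 rd:1 wr:0>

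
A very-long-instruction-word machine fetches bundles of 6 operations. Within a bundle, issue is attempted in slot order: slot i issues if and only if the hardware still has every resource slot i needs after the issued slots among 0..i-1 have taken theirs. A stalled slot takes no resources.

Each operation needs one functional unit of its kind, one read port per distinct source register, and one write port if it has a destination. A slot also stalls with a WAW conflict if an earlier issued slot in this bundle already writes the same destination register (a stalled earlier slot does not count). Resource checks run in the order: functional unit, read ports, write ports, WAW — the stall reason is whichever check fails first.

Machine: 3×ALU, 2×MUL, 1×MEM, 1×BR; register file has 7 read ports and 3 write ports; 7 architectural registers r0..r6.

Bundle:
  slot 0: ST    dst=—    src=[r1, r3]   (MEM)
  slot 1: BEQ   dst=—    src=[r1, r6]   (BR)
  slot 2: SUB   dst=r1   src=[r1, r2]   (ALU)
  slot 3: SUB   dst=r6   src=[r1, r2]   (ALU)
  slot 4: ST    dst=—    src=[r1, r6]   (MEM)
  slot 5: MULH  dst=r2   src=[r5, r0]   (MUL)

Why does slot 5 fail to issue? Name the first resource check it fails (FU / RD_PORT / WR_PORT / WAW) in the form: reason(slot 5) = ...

#0 MEM src=r1,r3 dispatched  <A:3 Mu:2 Ld:0 B:1 rd:5 wr:3>
#1 BR src=r1,r6 dispatched  <A:3 Mu:2 Ld:0 B:0 rd:3 wr:3>
#2 ALU src=r1,r2 dispatched  <A:2 Mu:2 Ld:0 B:0 rd:1 wr:2>
#3 ALU src=r1,r2 held:RD_PORT  <A:2 Mu:2 Ld:0 B:0 rd:1 wr:2>
#4 MEM src=r1,r6 held:FU  <A:2 Mu:2 Ld:0 B:0 rd:1 wr:2>
#5 MUL src=r5,r0 held:RD_PORT  <A:2 Mu:2 Ld:0 B:0 rd:1 wr:2>

reason(slot 5) = RD_PORT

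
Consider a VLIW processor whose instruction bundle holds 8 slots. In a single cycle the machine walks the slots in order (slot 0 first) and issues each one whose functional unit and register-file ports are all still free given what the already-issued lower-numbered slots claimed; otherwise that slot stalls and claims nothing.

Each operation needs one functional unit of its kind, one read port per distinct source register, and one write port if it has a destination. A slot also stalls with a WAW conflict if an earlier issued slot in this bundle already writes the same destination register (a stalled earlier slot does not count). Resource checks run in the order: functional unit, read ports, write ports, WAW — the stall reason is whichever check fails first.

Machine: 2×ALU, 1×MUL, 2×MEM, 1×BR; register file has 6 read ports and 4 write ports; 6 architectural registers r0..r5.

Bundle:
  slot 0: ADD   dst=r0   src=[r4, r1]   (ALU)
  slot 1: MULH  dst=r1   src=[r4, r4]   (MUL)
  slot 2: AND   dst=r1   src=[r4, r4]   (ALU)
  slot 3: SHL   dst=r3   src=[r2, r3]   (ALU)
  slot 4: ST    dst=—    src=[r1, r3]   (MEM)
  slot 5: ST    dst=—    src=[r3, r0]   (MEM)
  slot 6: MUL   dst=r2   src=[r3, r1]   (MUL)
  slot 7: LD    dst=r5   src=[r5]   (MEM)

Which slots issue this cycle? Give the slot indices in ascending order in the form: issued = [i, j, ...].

issued = [0, 1, 3, 7]

  0. ALU→r0 ⇒ go  {1A/1Mu/2Ld/1B | 4r 3w}
  1. MUL→r1 ⇒ go  {1A/0Mu/2Ld/1B | 3r 2w}
  2. ALU→r1 ⇒ no(WAW)  {1A/0Mu/2Ld/1B | 3r 2w}
  3. ALU→r3 ⇒ go  {0A/0Mu/2Ld/1B | 1r 1w}
  4. MEM ⇒ no(RD_PORT)  {0A/0Mu/2Ld/1B | 1r 1w}
  5. MEM ⇒ no(RD_PORT)  {0A/0Mu/2Ld/1B | 1r 1w}
  6. MUL→r2 ⇒ no(FU)  {0A/0Mu/2Ld/1B | 1r 1w}
  7. MEM→r5 ⇒ go  {0A/0Mu/1Ld/1B | 0r 0w}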